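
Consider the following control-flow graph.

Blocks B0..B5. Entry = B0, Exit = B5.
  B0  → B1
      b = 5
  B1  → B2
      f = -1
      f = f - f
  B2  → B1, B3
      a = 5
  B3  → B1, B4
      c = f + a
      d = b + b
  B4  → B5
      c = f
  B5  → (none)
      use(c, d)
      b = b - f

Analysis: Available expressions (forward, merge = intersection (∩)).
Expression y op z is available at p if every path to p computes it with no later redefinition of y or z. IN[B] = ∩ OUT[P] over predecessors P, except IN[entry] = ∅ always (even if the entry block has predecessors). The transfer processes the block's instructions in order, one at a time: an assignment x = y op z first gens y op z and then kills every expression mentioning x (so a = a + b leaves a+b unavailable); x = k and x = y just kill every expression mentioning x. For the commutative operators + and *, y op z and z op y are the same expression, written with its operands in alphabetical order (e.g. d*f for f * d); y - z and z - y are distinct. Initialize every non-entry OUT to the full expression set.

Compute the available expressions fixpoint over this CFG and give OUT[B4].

Answer: {a+f, b+b}

Trace:
Converged values:
  B0: | IN={} | OUT={}
  B1: | IN={} | OUT={}
  B2: | IN={} | OUT={}
  B3: | IN={} | OUT={a+f, b+b}
  B4: | IN={a+f, b+b} | OUT={a+f, b+b}
  B5: | IN={a+f, b+b} | OUT={a+f}

Merge at B4: IN[B4] = OUT[B3] = {a+f, b+b}
Applying B4's transfer function to that IN value gives OUT[B4] (row B4 above).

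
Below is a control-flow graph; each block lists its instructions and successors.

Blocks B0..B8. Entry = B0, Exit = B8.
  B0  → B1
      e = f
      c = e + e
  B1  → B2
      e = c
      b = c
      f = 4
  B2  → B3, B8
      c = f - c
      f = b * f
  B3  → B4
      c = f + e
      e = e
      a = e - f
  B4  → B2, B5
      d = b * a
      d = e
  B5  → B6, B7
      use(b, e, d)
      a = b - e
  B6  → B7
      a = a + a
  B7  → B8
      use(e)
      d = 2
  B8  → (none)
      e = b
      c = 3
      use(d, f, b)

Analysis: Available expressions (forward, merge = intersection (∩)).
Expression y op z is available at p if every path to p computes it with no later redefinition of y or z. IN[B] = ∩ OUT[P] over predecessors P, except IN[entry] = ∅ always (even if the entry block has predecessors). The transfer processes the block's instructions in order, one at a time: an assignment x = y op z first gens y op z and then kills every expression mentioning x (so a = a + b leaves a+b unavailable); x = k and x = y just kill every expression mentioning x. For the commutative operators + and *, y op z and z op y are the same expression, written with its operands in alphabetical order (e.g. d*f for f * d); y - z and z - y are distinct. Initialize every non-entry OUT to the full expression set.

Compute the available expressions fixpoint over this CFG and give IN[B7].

Answer: {b-e, e-f}

Derivation:
Converged values:
  B0: | IN={} | OUT={e+e}
  B1: | IN={e+e} | OUT={}
  B2: | IN={} | OUT={}
  B3: | IN={} | OUT={e-f}
  B4: | IN={e-f} | OUT={a*b, e-f}
  B5: | IN={a*b, e-f} | OUT={b-e, e-f}
  B6: | IN={b-e, e-f} | OUT={b-e, e-f}
  B7: | IN={b-e, e-f} | OUT={b-e, e-f}
  B8: | IN={} | OUT={}

Merge at B7: IN[B7] = OUT[B5] ∩ OUT[B6] = {b-e, e-f}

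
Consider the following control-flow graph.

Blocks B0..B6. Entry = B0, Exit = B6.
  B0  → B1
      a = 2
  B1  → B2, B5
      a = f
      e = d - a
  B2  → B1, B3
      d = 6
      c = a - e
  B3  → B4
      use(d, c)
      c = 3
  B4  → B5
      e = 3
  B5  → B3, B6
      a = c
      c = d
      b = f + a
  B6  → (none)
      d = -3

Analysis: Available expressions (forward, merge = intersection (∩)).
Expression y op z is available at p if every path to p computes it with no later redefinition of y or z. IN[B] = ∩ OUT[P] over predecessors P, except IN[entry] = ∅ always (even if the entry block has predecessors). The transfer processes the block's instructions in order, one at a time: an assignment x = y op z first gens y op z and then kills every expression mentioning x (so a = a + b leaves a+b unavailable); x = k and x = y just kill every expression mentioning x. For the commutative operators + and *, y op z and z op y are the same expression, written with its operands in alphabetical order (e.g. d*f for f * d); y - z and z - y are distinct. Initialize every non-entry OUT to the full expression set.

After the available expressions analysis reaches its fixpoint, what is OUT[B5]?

Per-block solution:
  B0:   IN={}   OUT={}
  B1:   IN={}   OUT={d-a}
  B2:   IN={d-a}   OUT={a-e}
  B3:   IN={}   OUT={}
  B4:   IN={}   OUT={}
  B5:   IN={}   OUT={a+f}
  B6:   IN={a+f}   OUT={a+f}

Merge at B5: IN[B5] = OUT[B1] ∩ OUT[B4] = {}
Applying B5's transfer function to that IN value gives OUT[B5] (row B5 above).

Answer: {a+f}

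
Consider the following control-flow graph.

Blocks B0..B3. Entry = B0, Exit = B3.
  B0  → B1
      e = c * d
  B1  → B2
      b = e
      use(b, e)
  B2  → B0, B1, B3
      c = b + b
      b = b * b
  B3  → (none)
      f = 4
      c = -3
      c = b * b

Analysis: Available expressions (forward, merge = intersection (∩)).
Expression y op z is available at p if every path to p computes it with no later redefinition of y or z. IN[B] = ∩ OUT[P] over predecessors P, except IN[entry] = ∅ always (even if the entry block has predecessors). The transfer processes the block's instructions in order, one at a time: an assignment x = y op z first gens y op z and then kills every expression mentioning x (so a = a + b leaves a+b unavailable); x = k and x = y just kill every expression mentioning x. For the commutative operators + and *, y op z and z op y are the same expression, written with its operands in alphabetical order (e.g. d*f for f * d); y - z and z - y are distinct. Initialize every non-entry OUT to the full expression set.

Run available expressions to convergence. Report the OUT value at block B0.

Per-block solution:
  B0:   IN={}   OUT={c*d}
  B1:   IN={}   OUT={}
  B2:   IN={}   OUT={}
  B3:   IN={}   OUT={b*b}

Merge at B0 (entry node, so the boundary value {} is joined with the incoming edge(s)): IN[B0] = {} ∩ OUT[B2] = {}
Applying B0's transfer function to that IN value gives OUT[B0] (row B0 above).

Answer: {c*d}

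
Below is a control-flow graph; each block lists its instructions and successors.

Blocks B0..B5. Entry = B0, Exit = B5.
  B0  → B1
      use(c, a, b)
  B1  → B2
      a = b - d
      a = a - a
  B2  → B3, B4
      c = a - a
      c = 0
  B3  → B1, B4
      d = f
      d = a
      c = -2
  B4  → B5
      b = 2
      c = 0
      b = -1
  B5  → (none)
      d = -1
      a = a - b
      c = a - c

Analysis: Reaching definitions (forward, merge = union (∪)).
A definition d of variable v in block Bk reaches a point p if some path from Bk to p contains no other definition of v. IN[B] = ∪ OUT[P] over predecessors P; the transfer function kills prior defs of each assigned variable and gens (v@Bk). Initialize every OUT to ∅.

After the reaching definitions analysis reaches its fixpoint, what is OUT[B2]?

Per-block solution:
  B0: | IN={} | OUT={}
  B1: | IN={a@B1, c@B3, d@B3} | OUT={a@B1, c@B3, d@B3}
  B2: | IN={a@B1, c@B3, d@B3} | OUT={a@B1, c@B2, d@B3}
  B3: | IN={a@B1, c@B2, d@B3} | OUT={a@B1, c@B3, d@B3}
  B4: | IN={a@B1, c@B2, c@B3, d@B3} | OUT={a@B1, b@B4, c@B4, d@B3}
  B5: | IN={a@B1, b@B4, c@B4, d@B3} | OUT={a@B5, b@B4, c@B5, d@B5}

Merge at B2: IN[B2] = OUT[B1] = {a@B1, c@B3, d@B3}
Applying B2's transfer function to that IN value gives OUT[B2] (row B2 above).

Answer: {a@B1, c@B2, d@B3}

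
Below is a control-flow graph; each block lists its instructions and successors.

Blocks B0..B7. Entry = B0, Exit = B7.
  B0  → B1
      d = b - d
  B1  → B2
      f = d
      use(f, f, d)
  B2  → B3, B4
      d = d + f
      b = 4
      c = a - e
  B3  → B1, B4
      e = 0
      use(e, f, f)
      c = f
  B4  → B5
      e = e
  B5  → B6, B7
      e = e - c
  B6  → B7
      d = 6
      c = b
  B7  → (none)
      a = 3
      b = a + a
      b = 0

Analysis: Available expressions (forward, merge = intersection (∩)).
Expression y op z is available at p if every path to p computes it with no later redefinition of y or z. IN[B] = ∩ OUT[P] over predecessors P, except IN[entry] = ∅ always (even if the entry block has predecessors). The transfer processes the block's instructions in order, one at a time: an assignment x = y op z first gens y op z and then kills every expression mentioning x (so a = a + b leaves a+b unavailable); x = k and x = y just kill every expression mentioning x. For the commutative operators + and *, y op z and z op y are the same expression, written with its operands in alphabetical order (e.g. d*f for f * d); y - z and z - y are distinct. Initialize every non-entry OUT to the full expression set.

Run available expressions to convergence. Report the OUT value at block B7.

Answer: {a+a}

Trace:
Converged values:
  B0: | IN={} | OUT={}
  B1: | IN={} | OUT={}
  B2: | IN={} | OUT={a-e}
  B3: | IN={a-e} | OUT={}
  B4: | IN={} | OUT={}
  B5: | IN={} | OUT={}
  B6: | IN={} | OUT={}
  B7: | IN={} | OUT={a+a}

Merge at B7: IN[B7] = OUT[B5] ∩ OUT[B6] = {}
Applying B7's transfer function to that IN value gives OUT[B7] (row B7 above).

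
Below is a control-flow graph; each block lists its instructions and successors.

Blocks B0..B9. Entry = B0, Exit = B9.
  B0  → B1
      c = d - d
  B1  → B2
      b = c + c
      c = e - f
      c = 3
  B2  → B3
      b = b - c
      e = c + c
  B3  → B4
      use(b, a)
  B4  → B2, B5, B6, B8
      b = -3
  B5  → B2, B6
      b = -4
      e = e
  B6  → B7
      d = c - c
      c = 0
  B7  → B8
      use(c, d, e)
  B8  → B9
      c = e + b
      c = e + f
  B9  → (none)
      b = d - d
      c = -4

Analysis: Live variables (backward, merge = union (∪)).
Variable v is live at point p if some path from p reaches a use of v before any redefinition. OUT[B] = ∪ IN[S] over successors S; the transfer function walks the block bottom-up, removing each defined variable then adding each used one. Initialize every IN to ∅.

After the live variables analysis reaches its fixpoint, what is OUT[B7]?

Answer: {b, d, e, f}

Working:
Per-block solution:
  B0:   IN={a, d, e, f}   OUT={a, c, d, e, f}
  B1:   IN={a, c, d, e, f}   OUT={a, b, c, d, f}
  B2:   IN={a, b, c, d, f}   OUT={a, b, c, d, e, f}
  B3:   IN={a, b, c, d, e, f}   OUT={a, c, d, e, f}
  B4:   IN={a, c, d, e, f}   OUT={a, b, c, d, e, f}
  B5:   IN={a, c, d, e, f}   OUT={a, b, c, d, e, f}
  B6:   IN={b, c, e, f}   OUT={b, c, d, e, f}
  B7:   IN={b, c, d, e, f}   OUT={b, d, e, f}
  B8:   IN={b, d, e, f}   OUT={d}
  B9:   IN={d}   OUT={}

Merge at B7: OUT[B7] = IN[B8] = {b, d, e, f}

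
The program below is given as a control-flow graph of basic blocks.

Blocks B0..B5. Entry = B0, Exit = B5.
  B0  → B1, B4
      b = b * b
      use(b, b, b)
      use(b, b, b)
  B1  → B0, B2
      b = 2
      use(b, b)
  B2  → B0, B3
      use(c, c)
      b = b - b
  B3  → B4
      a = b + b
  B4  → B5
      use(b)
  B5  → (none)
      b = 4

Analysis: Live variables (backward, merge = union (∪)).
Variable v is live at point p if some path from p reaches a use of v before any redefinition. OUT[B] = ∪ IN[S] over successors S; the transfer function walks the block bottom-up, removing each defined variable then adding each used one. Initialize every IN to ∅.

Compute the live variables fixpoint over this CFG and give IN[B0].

Per-block solution:
  B0:   IN={b, c}   OUT={b, c}
  B1:   IN={c}   OUT={b, c}
  B2:   IN={b, c}   OUT={b, c}
  B3:   IN={b}   OUT={b}
  B4:   IN={b}   OUT={}
  B5:   IN={}   OUT={}

Merge at B0: OUT[B0] = IN[B1] ⊔ IN[B4] = {b, c}
Applying B0's transfer function to that OUT value gives IN[B0] (row B0 above).

Answer: {b, c}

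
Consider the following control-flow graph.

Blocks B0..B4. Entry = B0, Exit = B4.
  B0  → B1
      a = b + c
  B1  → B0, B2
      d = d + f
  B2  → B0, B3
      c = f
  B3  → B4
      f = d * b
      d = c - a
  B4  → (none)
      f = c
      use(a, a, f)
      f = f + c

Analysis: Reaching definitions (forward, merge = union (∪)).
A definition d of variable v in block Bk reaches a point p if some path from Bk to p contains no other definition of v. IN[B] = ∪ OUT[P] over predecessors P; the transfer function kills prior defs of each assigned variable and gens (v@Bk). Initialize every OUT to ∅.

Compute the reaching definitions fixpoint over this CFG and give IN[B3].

Answer: {a@B0, c@B2, d@B1}

Trace:
Per-block solution:
  B0:  IN={a@B0, c@B2, d@B1}  OUT={a@B0, c@B2, d@B1}
  B1:  IN={a@B0, c@B2, d@B1}  OUT={a@B0, c@B2, d@B1}
  B2:  IN={a@B0, c@B2, d@B1}  OUT={a@B0, c@B2, d@B1}
  B3:  IN={a@B0, c@B2, d@B1}  OUT={a@B0, c@B2, d@B3, f@B3}
  B4:  IN={a@B0, c@B2, d@B3, f@B3}  OUT={a@B0, c@B2, d@B3, f@B4}

Merge at B3: IN[B3] = OUT[B2] = {a@B0, c@B2, d@B1}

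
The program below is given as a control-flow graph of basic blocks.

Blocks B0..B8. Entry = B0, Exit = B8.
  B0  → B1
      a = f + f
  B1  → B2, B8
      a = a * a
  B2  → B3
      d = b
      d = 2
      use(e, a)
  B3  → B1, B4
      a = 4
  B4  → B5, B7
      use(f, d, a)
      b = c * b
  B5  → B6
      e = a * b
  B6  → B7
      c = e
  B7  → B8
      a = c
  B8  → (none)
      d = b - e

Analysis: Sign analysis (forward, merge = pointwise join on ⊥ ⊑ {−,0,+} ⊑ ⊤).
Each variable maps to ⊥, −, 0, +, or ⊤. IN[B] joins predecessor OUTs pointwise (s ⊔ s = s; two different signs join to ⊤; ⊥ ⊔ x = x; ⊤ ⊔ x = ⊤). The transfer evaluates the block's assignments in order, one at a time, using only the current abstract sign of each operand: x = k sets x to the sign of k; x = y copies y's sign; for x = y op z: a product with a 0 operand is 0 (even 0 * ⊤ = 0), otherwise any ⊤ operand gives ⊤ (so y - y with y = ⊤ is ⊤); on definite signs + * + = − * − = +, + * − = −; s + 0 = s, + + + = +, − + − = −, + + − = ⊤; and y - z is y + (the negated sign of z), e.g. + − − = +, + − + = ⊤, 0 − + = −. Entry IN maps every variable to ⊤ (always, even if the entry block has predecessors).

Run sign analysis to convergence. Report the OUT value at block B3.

Answer: {a: +, b: ⊤, c: ⊤, d: +, e: ⊤, f: ⊤}

Trace:
Converged values:
  B0:   IN=(all ⊤)   OUT=(all ⊤)
  B1:   IN=(all ⊤)   OUT=(all ⊤)
  B2:   IN=(all ⊤)   OUT={d:+; rest ⊤}
  B3:   IN={d:+; rest ⊤}   OUT={a:+, d:+; rest ⊤}
  B4:   IN={a:+, d:+; rest ⊤}   OUT={a:+, d:+; rest ⊤}
  B5:   IN={a:+, d:+; rest ⊤}   OUT={a:+, d:+; rest ⊤}
  B6:   IN={a:+, d:+; rest ⊤}   OUT={a:+, d:+; rest ⊤}
  B7:   IN={a:+, d:+; rest ⊤}   OUT={d:+; rest ⊤}
  B8:   IN=(all ⊤)   OUT=(all ⊤)

Merge at B3: IN[B3] = OUT[B2] = {a: ⊤, b: ⊤, c: ⊤, d: +, e: ⊤, f: ⊤}
Applying B3's transfer function to that IN value gives OUT[B3] (row B3 above).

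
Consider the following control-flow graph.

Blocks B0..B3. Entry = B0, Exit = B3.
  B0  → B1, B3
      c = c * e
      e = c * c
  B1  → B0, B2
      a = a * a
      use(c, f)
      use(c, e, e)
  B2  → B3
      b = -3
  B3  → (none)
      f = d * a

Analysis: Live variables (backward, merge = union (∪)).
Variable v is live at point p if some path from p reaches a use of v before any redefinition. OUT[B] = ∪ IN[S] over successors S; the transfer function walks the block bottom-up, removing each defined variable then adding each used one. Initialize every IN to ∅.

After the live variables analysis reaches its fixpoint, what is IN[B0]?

Answer: {a, c, d, e, f}

Derivation:
Converged values:
  B0:  IN={a, c, d, e, f}  OUT={a, c, d, e, f}
  B1:  IN={a, c, d, e, f}  OUT={a, c, d, e, f}
  B2:  IN={a, d}  OUT={a, d}
  B3:  IN={a, d}  OUT={}

Merge at B0: OUT[B0] = IN[B1] ⊔ IN[B3] = {a, c, d, e, f}
Applying B0's transfer function to that OUT value gives IN[B0] (row B0 above).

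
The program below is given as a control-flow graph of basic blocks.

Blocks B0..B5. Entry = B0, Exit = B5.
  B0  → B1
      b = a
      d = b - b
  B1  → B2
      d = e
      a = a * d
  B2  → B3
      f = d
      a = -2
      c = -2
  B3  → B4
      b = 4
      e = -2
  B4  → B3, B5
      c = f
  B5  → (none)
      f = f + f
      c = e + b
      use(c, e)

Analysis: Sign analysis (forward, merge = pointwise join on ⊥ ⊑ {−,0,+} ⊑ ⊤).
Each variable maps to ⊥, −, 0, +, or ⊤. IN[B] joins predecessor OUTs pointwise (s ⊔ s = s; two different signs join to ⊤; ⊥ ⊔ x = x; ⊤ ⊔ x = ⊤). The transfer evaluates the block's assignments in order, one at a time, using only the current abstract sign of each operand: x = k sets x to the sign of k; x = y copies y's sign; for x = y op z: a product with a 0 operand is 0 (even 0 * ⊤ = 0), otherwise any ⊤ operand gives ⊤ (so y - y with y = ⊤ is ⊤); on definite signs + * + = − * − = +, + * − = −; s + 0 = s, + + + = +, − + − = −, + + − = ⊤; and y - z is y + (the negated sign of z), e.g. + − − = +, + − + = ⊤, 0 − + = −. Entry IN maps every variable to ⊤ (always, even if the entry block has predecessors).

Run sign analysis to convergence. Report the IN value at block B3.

Converged values:
  B0:  IN=(all ⊤)  OUT=(all ⊤)
  B1:  IN=(all ⊤)  OUT=(all ⊤)
  B2:  IN=(all ⊤)  OUT={a:-, c:-; rest ⊤}
  B3:  IN={a:-; rest ⊤}  OUT={a:-, b:+, e:-; rest ⊤}
  B4:  IN={a:-, b:+, e:-; rest ⊤}  OUT={a:-, b:+, e:-; rest ⊤}
  B5:  IN={a:-, b:+, e:-; rest ⊤}  OUT={a:-, b:+, e:-; rest ⊤}

Merge at B3: IN[B3] = OUT[B2] ⊔ OUT[B4] = {a: -, b: ⊤, c: ⊤, d: ⊤, e: ⊤, f: ⊤}

Answer: {a: -, b: ⊤, c: ⊤, d: ⊤, e: ⊤, f: ⊤}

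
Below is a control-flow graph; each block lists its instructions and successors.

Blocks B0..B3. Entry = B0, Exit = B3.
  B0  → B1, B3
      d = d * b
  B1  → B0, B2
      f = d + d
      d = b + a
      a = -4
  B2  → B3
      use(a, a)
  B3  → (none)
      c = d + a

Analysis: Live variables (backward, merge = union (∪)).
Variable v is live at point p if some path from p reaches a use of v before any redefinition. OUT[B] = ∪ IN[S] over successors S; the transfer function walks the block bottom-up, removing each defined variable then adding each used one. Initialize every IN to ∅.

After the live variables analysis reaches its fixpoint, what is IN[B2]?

Answer: {a, d}

Derivation:
Per-block solution:
  B0:  IN={a, b, d}  OUT={a, b, d}
  B1:  IN={a, b, d}  OUT={a, b, d}
  B2:  IN={a, d}  OUT={a, d}
  B3:  IN={a, d}  OUT={}

Merge at B2: OUT[B2] = IN[B3] = {a, d}
Applying B2's transfer function to that OUT value gives IN[B2] (row B2 above).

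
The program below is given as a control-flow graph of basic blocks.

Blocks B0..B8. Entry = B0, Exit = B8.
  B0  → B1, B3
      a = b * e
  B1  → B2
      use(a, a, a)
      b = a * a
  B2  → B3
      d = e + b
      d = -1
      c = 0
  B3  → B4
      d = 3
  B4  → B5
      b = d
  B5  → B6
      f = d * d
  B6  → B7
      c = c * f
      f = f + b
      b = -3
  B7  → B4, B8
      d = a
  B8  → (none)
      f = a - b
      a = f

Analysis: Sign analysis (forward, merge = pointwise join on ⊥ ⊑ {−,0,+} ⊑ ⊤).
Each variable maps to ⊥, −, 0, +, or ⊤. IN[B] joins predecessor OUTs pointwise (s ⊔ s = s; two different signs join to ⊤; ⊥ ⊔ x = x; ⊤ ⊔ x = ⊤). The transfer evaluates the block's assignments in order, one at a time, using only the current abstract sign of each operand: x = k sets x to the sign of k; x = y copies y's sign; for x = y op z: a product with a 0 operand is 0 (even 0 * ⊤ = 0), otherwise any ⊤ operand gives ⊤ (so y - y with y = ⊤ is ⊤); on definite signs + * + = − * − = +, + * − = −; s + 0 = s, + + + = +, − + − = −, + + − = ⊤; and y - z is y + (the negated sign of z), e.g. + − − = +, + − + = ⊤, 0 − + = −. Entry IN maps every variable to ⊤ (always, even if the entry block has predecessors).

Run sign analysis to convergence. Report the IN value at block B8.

Converged values:
  B0:   IN=(all ⊤)   OUT=(all ⊤)
  B1:   IN=(all ⊤)   OUT=(all ⊤)
  B2:   IN=(all ⊤)   OUT={c:0, d:-; rest ⊤}
  B3:   IN=(all ⊤)   OUT={d:+; rest ⊤}
  B4:   IN=(all ⊤)   OUT=(all ⊤)
  B5:   IN=(all ⊤)   OUT=(all ⊤)
  B6:   IN=(all ⊤)   OUT={b:-; rest ⊤}
  B7:   IN={b:-; rest ⊤}   OUT={b:-; rest ⊤}
  B8:   IN={b:-; rest ⊤}   OUT={b:-; rest ⊤}

Merge at B8: IN[B8] = OUT[B7] = {a: ⊤, b: -, c: ⊤, d: ⊤, e: ⊤, f: ⊤}

Answer: {a: ⊤, b: -, c: ⊤, d: ⊤, e: ⊤, f: ⊤}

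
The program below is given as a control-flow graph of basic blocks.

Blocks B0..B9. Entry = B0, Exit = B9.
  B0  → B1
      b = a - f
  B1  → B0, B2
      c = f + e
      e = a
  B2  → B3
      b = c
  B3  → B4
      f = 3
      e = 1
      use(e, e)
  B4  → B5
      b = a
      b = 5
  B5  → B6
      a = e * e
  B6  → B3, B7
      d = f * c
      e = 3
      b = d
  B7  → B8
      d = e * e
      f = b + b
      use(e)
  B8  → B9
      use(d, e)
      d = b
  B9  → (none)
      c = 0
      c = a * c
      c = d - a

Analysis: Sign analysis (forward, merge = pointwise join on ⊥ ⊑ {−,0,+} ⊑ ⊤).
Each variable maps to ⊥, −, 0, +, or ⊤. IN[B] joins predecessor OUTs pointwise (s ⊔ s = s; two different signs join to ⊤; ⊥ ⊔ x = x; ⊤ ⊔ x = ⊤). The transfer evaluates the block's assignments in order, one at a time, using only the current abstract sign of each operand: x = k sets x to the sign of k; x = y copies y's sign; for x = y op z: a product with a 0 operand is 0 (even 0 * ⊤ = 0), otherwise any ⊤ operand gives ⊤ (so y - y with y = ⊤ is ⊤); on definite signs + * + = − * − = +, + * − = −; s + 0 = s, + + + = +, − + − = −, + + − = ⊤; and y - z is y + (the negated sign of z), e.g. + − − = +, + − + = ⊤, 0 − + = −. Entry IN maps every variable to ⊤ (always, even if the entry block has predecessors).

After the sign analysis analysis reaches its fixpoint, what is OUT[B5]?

Per-block solution:
  B0:   IN=(all ⊤)   OUT=(all ⊤)
  B1:   IN=(all ⊤)   OUT=(all ⊤)
  B2:   IN=(all ⊤)   OUT=(all ⊤)
  B3:   IN=(all ⊤)   OUT={e:+, f:+; rest ⊤}
  B4:   IN={e:+, f:+; rest ⊤}   OUT={b:+, e:+, f:+; rest ⊤}
  B5:   IN={b:+, e:+, f:+; rest ⊤}   OUT={a:+, b:+, e:+, f:+; rest ⊤}
  B6:   IN={a:+, b:+, e:+, f:+; rest ⊤}   OUT={a:+, e:+, f:+; rest ⊤}
  B7:   IN={a:+, e:+, f:+; rest ⊤}   OUT={a:+, d:+, e:+; rest ⊤}
  B8:   IN={a:+, d:+, e:+; rest ⊤}   OUT={a:+, e:+; rest ⊤}
  B9:   IN={a:+, e:+; rest ⊤}   OUT={a:+, e:+; rest ⊤}

Merge at B5: IN[B5] = OUT[B4] = {a: ⊤, b: +, c: ⊤, d: ⊤, e: +, f: +}
Applying B5's transfer function to that IN value gives OUT[B5] (row B5 above).

Answer: {a: +, b: +, c: ⊤, d: ⊤, e: +, f: +}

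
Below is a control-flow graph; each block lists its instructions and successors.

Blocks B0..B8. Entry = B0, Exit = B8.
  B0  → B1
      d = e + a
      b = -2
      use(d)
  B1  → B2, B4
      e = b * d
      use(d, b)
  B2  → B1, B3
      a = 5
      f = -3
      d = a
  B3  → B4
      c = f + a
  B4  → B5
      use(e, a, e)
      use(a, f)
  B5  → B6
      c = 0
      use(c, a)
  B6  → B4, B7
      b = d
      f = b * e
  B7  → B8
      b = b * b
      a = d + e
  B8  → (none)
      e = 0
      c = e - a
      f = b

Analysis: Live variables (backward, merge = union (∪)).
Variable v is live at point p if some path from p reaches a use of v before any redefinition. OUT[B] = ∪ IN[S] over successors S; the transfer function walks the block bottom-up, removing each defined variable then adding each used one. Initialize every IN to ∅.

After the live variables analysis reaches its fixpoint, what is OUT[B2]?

Per-block solution:
  B0:  IN={a, e, f}  OUT={a, b, d, f}
  B1:  IN={a, b, d, f}  OUT={a, b, d, e, f}
  B2:  IN={b, e}  OUT={a, b, d, e, f}
  B3:  IN={a, d, e, f}  OUT={a, d, e, f}
  B4:  IN={a, d, e, f}  OUT={a, d, e}
  B5:  IN={a, d, e}  OUT={a, d, e}
  B6:  IN={a, d, e}  OUT={a, b, d, e, f}
  B7:  IN={b, d, e}  OUT={a, b}
  B8:  IN={a, b}  OUT={}

Merge at B2: OUT[B2] = IN[B1] ⊔ IN[B3] = {a, b, d, e, f}

Answer: {a, b, d, e, f}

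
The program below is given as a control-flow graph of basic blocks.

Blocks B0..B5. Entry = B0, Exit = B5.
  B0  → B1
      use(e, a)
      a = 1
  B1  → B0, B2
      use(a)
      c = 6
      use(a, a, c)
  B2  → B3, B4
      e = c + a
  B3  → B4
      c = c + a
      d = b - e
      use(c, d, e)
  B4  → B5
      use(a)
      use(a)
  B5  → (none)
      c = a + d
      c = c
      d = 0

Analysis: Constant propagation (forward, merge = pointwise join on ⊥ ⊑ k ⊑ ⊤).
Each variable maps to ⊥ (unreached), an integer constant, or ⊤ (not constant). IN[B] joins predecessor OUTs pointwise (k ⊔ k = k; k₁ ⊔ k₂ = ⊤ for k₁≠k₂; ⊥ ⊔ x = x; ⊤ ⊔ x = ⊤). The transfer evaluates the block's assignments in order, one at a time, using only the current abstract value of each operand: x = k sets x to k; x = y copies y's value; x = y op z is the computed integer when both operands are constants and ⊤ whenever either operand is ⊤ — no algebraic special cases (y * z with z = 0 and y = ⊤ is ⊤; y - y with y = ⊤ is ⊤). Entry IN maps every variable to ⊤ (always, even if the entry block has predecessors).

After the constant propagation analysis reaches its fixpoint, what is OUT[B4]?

Answer: {a: 1, b: ⊤, c: ⊤, d: ⊤, e: 7, f: ⊤}

Working:
Converged values:
  B0:  IN=(all ⊤)  OUT={a:1; rest ⊤}
  B1:  IN={a:1; rest ⊤}  OUT={a:1, c:6; rest ⊤}
  B2:  IN={a:1, c:6; rest ⊤}  OUT={a:1, c:6, e:7; rest ⊤}
  B3:  IN={a:1, c:6, e:7; rest ⊤}  OUT={a:1, c:7, e:7; rest ⊤}
  B4:  IN={a:1, e:7; rest ⊤}  OUT={a:1, e:7; rest ⊤}
  B5:  IN={a:1, e:7; rest ⊤}  OUT={a:1, d:0, e:7; rest ⊤}

Merge at B4: IN[B4] = OUT[B2] ⊔ OUT[B3] = {a: 1, b: ⊤, c: ⊤, d: ⊤, e: 7, f: ⊤}
Applying B4's transfer function to that IN value gives OUT[B4] (row B4 above).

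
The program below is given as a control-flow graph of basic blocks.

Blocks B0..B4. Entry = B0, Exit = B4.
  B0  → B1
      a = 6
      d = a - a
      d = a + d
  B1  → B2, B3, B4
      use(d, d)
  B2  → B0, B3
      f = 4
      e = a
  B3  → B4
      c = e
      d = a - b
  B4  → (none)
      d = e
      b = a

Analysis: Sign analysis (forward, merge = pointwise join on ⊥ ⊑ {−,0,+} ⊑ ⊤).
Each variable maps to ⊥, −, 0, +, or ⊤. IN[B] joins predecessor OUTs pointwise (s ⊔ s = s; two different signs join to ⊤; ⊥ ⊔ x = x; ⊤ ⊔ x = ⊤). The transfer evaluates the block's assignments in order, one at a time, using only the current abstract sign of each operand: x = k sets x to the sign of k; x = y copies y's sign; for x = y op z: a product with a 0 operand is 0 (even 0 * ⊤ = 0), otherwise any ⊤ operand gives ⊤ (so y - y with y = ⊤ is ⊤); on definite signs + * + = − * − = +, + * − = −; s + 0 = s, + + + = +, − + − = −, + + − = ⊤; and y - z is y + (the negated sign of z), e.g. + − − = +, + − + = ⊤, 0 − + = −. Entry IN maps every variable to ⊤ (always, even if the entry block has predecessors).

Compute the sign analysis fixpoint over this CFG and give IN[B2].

Fixpoint table:
  B0:  IN=(all ⊤)  OUT={a:+; rest ⊤}
  B1:  IN={a:+; rest ⊤}  OUT={a:+; rest ⊤}
  B2:  IN={a:+; rest ⊤}  OUT={a:+, e:+, f:+; rest ⊤}
  B3:  IN={a:+; rest ⊤}  OUT={a:+; rest ⊤}
  B4:  IN={a:+; rest ⊤}  OUT={a:+, b:+; rest ⊤}

Merge at B2: IN[B2] = OUT[B1] = {a: +, b: ⊤, c: ⊤, d: ⊤, e: ⊤, f: ⊤}

Answer: {a: +, b: ⊤, c: ⊤, d: ⊤, e: ⊤, f: ⊤}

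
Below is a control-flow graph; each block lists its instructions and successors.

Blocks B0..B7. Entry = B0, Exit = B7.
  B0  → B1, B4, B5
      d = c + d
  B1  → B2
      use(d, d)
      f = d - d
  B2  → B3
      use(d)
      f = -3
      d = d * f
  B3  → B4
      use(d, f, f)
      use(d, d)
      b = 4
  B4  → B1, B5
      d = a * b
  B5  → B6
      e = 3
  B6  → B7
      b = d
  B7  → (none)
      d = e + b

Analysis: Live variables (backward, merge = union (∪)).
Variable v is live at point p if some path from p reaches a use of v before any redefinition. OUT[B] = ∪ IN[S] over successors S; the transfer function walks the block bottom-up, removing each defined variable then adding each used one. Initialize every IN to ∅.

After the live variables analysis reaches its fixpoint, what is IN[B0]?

Per-block solution:
  B0:  IN={a, b, c, d}  OUT={a, b, d}
  B1:  IN={a, d}  OUT={a, d}
  B2:  IN={a, d}  OUT={a, d, f}
  B3:  IN={a, d, f}  OUT={a, b}
  B4:  IN={a, b}  OUT={a, d}
  B5:  IN={d}  OUT={d, e}
  B6:  IN={d, e}  OUT={b, e}
  B7:  IN={b, e}  OUT={}

Merge at B0: OUT[B0] = IN[B1] ⊔ IN[B4] ⊔ IN[B5] = {a, b, d}
Applying B0's transfer function to that OUT value gives IN[B0] (row B0 above).

Answer: {a, b, c, d}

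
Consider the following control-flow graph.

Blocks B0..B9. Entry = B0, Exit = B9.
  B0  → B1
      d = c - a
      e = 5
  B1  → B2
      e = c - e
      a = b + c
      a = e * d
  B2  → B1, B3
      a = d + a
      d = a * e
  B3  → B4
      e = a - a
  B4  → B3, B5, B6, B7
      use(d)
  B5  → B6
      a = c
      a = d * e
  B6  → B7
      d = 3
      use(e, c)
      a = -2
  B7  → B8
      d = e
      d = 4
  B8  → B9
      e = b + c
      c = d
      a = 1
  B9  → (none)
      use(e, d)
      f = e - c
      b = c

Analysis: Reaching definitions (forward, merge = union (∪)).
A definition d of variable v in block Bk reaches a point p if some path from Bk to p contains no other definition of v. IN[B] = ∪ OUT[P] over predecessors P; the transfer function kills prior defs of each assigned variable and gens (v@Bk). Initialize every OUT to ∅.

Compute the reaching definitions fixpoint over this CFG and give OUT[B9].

Answer: {a@B8, b@B9, c@B8, d@B7, e@B8, f@B9}

Trace:
Per-block solution:
  B0: | IN={} | OUT={d@B0, e@B0}
  B1: | IN={a@B2, d@B0, d@B2, e@B0, e@B1} | OUT={a@B1, d@B0, d@B2, e@B1}
  B2: | IN={a@B1, d@B0, d@B2, e@B1} | OUT={a@B2, d@B2, e@B1}
  B3: | IN={a@B2, d@B2, e@B1, e@B3} | OUT={a@B2, d@B2, e@B3}
  B4: | IN={a@B2, d@B2, e@B3} | OUT={a@B2, d@B2, e@B3}
  B5: | IN={a@B2, d@B2, e@B3} | OUT={a@B5, d@B2, e@B3}
  B6: | IN={a@B2, a@B5, d@B2, e@B3} | OUT={a@B6, d@B6, e@B3}
  B7: | IN={a@B2, a@B6, d@B2, d@B6, e@B3} | OUT={a@B2, a@B6, d@B7, e@B3}
  B8: | IN={a@B2, a@B6, d@B7, e@B3} | OUT={a@B8, c@B8, d@B7, e@B8}
  B9: | IN={a@B8, c@B8, d@B7, e@B8} | OUT={a@B8, b@B9, c@B8, d@B7, e@B8, f@B9}

Merge at B9: IN[B9] = OUT[B8] = {a@B8, c@B8, d@B7, e@B8}
Applying B9's transfer function to that IN value gives OUT[B9] (row B9 above).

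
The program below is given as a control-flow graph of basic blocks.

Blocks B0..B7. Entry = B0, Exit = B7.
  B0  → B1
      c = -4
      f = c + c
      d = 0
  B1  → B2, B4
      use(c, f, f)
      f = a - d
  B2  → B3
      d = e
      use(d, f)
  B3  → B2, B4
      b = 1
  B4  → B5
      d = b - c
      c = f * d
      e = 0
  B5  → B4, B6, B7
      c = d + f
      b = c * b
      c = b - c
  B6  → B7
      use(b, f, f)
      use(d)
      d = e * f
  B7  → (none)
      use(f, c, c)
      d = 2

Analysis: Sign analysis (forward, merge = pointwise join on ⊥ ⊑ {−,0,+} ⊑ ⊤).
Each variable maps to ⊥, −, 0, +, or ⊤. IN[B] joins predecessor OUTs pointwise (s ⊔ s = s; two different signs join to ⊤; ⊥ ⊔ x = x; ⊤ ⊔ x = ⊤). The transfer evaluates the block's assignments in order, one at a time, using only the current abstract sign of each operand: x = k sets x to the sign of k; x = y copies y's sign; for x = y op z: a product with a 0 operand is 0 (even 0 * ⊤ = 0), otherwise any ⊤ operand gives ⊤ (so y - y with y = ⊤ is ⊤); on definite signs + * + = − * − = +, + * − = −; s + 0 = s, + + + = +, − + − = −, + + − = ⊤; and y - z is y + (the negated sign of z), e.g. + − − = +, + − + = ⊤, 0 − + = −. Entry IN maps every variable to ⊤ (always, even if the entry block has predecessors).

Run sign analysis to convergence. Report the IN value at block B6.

Answer: {a: ⊤, b: ⊤, c: ⊤, d: ⊤, e: 0, f: ⊤}

Trace:
Fixpoint table:
  B0: | IN=(all ⊤) | OUT={c:-, d:0, f:-; rest ⊤}
  B1: | IN={c:-, d:0, f:-; rest ⊤} | OUT={c:-, d:0; rest ⊤}
  B2: | IN={c:-; rest ⊤} | OUT={c:-; rest ⊤}
  B3: | IN={c:-; rest ⊤} | OUT={b:+, c:-; rest ⊤}
  B4: | IN=(all ⊤) | OUT={e:0; rest ⊤}
  B5: | IN={e:0; rest ⊤} | OUT={e:0; rest ⊤}
  B6: | IN={e:0; rest ⊤} | OUT={d:0, e:0; rest ⊤}
  B7: | IN={e:0; rest ⊤} | OUT={d:+, e:0; rest ⊤}

Merge at B6: IN[B6] = OUT[B5] = {a: ⊤, b: ⊤, c: ⊤, d: ⊤, e: 0, f: ⊤}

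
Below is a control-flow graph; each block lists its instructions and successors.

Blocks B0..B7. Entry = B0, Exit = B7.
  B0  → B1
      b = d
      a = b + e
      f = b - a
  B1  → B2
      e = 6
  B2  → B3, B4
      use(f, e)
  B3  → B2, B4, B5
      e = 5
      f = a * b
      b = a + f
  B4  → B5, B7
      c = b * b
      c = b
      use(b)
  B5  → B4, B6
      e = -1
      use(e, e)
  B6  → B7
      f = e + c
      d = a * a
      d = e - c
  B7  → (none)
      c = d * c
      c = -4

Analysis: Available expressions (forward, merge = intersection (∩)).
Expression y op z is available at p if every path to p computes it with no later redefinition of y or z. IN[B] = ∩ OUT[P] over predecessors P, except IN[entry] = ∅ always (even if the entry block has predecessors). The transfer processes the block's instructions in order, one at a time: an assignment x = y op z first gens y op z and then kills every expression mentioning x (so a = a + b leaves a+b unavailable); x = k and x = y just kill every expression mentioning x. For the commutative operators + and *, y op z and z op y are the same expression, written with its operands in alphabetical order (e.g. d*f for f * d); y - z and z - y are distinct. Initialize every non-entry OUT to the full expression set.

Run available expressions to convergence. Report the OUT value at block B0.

Converged values:
  B0:   IN={}   OUT={b+e, b-a}
  B1:   IN={b+e, b-a}   OUT={b-a}
  B2:   IN={}   OUT={}
  B3:   IN={}   OUT={a+f}
  B4:   IN={}   OUT={b*b}
  B5:   IN={}   OUT={}
  B6:   IN={}   OUT={a*a, c+e, e-c}
  B7:   IN={}   OUT={}

B0 is the boundary node: IN[B0] = {}
Applying B0's transfer function to that IN value gives OUT[B0] (row B0 above).

Answer: {b+e, b-a}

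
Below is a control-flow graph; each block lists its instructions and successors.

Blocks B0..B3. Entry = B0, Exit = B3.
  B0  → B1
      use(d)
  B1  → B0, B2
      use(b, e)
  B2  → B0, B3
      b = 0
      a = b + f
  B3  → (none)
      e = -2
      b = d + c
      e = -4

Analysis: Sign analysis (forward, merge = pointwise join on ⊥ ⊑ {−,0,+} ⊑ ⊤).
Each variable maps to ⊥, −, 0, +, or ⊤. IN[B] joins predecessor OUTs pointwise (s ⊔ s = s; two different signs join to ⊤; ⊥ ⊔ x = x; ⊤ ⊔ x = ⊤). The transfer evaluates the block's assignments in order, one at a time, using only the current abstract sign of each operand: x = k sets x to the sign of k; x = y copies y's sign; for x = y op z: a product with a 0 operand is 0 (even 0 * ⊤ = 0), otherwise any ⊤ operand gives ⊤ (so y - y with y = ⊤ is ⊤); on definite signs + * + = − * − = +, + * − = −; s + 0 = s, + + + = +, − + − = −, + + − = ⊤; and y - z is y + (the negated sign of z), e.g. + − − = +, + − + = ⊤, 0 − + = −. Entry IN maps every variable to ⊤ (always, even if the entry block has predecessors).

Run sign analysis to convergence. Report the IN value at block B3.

Answer: {a: ⊤, b: 0, c: ⊤, d: ⊤, e: ⊤, f: ⊤}

Working:
Per-block solution:
  B0:   IN=(all ⊤)   OUT=(all ⊤)
  B1:   IN=(all ⊤)   OUT=(all ⊤)
  B2:   IN=(all ⊤)   OUT={b:0; rest ⊤}
  B3:   IN={b:0; rest ⊤}   OUT={e:-; rest ⊤}

Merge at B3: IN[B3] = OUT[B2] = {a: ⊤, b: 0, c: ⊤, d: ⊤, e: ⊤, f: ⊤}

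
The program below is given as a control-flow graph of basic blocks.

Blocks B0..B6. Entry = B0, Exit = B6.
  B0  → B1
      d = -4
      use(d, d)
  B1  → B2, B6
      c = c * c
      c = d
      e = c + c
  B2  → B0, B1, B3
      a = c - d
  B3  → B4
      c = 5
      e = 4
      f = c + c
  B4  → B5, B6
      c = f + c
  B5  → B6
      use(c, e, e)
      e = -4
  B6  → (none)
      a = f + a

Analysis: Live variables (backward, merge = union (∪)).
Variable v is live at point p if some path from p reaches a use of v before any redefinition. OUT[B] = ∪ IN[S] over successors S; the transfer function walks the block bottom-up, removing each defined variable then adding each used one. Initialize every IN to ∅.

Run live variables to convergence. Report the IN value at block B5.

Fixpoint table:
  B0:   IN={a, c, f}   OUT={a, c, d, f}
  B1:   IN={a, c, d, f}   OUT={a, c, d, f}
  B2:   IN={c, d, f}   OUT={a, c, d, f}
  B3:   IN={a}   OUT={a, c, e, f}
  B4:   IN={a, c, e, f}   OUT={a, c, e, f}
  B5:   IN={a, c, e, f}   OUT={a, f}
  B6:   IN={a, f}   OUT={}

Merge at B5: OUT[B5] = IN[B6] = {a, f}
Applying B5's transfer function to that OUT value gives IN[B5] (row B5 above).

Answer: {a, c, e, f}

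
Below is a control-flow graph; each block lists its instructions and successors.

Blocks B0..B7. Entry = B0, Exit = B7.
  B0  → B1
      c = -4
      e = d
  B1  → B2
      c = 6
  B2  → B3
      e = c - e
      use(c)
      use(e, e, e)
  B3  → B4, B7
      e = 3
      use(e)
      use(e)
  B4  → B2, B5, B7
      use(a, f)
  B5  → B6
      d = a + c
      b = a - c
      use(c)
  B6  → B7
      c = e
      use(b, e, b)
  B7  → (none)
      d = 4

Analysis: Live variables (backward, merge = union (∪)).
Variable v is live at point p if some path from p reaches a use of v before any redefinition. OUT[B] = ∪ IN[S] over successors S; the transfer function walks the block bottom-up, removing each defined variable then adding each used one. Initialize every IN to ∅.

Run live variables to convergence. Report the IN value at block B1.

Answer: {a, e, f}

Working:
Converged values:
  B0:   IN={a, d, f}   OUT={a, e, f}
  B1:   IN={a, e, f}   OUT={a, c, e, f}
  B2:   IN={a, c, e, f}   OUT={a, c, f}
  B3:   IN={a, c, f}   OUT={a, c, e, f}
  B4:   IN={a, c, e, f}   OUT={a, c, e, f}
  B5:   IN={a, c, e}   OUT={b, e}
  B6:   IN={b, e}   OUT={}
  B7:   IN={}   OUT={}

Merge at B1: OUT[B1] = IN[B2] = {a, c, e, f}
Applying B1's transfer function to that OUT value gives IN[B1] (row B1 above).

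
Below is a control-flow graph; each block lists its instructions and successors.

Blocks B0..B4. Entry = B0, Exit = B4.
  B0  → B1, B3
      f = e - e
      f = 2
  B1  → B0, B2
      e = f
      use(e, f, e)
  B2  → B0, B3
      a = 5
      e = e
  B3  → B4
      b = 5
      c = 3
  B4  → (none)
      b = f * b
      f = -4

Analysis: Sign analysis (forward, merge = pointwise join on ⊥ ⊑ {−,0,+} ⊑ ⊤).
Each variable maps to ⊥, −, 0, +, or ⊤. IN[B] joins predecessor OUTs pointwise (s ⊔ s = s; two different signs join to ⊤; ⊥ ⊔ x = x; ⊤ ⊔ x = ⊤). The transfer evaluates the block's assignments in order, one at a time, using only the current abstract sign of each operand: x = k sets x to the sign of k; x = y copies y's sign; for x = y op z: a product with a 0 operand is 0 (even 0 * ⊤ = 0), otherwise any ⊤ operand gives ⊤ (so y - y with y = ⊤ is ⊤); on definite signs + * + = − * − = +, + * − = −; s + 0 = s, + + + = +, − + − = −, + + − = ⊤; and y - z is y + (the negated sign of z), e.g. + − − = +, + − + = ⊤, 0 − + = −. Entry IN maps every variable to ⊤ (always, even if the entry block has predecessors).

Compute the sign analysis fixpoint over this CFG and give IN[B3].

Answer: {a: ⊤, b: ⊤, c: ⊤, d: ⊤, e: ⊤, f: +}

Working:
Fixpoint table:
  B0: | IN=(all ⊤) | OUT={f:+; rest ⊤}
  B1: | IN={f:+; rest ⊤} | OUT={e:+, f:+; rest ⊤}
  B2: | IN={e:+, f:+; rest ⊤} | OUT={a:+, e:+, f:+; rest ⊤}
  B3: | IN={f:+; rest ⊤} | OUT={b:+, c:+, f:+; rest ⊤}
  B4: | IN={b:+, c:+, f:+; rest ⊤} | OUT={b:+, c:+, f:-; rest ⊤}

Merge at B3: IN[B3] = OUT[B0] ⊔ OUT[B2] = {a: ⊤, b: ⊤, c: ⊤, d: ⊤, e: ⊤, f: +}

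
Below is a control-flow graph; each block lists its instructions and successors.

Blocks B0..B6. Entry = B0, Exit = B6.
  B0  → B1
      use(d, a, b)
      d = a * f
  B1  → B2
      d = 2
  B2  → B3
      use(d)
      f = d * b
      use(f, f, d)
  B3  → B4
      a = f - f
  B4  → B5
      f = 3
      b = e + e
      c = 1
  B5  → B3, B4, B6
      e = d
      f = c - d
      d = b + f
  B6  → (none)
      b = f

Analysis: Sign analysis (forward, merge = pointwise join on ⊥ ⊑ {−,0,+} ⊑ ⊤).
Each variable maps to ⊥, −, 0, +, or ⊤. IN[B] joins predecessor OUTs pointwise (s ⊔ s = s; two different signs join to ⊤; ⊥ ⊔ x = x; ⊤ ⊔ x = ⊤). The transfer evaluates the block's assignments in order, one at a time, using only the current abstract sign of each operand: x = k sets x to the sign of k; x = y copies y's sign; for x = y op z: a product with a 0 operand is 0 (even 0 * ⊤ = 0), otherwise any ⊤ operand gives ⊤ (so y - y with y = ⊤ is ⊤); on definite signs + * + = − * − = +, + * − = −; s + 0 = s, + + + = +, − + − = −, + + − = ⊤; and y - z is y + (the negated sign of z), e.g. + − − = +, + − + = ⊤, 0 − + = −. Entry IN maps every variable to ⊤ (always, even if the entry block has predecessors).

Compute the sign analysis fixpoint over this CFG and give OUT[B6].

Fixpoint table:
  B0:   IN=(all ⊤)   OUT=(all ⊤)
  B1:   IN=(all ⊤)   OUT={d:+; rest ⊤}
  B2:   IN={d:+; rest ⊤}   OUT={d:+; rest ⊤}
  B3:   IN=(all ⊤)   OUT=(all ⊤)
  B4:   IN=(all ⊤)   OUT={c:+, f:+; rest ⊤}
  B5:   IN={c:+, f:+; rest ⊤}   OUT={c:+; rest ⊤}
  B6:   IN={c:+; rest ⊤}   OUT={c:+; rest ⊤}

Merge at B6: IN[B6] = OUT[B5] = {a: ⊤, b: ⊤, c: +, d: ⊤, e: ⊤, f: ⊤}
Applying B6's transfer function to that IN value gives OUT[B6] (row B6 above).

Answer: {a: ⊤, b: ⊤, c: +, d: ⊤, e: ⊤, f: ⊤}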